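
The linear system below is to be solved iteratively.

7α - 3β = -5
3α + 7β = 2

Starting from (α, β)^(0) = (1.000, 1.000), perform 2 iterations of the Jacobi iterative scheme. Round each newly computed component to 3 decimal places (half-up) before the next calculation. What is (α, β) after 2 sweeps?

(-0.776, 0.408)

Iteration 1:
  α = (-5 - (-3)·1.000) / (7) = -0.286
  β = (2 - (3)·1.000) / (7) = -0.143
Iteration 2:
  α = (-5 - (-3)·-0.143) / (7) = -0.776
  β = (2 - (3)·-0.286) / (7) = 0.408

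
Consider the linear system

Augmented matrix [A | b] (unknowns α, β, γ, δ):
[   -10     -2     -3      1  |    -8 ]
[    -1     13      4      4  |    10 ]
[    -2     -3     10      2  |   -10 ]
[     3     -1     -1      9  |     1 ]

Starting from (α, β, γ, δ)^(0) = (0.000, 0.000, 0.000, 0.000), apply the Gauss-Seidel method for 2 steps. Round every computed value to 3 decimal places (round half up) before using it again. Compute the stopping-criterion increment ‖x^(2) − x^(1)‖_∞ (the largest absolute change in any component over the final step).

Iteration 1:
  α = (-8 - (-2)·0.000 - (-3)·0.000 - (1)·0.000) / (-10) = 0.800
  β = (10 - (-1)·0.800 - (4)·0.000 - (4)·0.000) / (13) = 0.831
  γ = (-10 - (-2)·0.800 - (-3)·0.831 - (2)·0.000) / (10) = -0.591
  δ = (1 - (3)·0.800 - (-1)·0.831 - (-1)·-0.591) / (9) = -0.129
Iteration 2:
  α = (-8 - (-2)·0.831 - (-3)·-0.591 - (1)·-0.129) / (-10) = 0.798
  β = (10 - (-1)·0.798 - (4)·-0.591 - (4)·-0.129) / (13) = 1.052
  γ = (-10 - (-2)·0.798 - (-3)·1.052 - (2)·-0.129) / (10) = -0.499
  δ = (1 - (3)·0.798 - (-1)·1.052 - (-1)·-0.499) / (9) = -0.093
Change: (-0.002, 0.221, 0.092, 0.036) → max |·| = 0.221

0.221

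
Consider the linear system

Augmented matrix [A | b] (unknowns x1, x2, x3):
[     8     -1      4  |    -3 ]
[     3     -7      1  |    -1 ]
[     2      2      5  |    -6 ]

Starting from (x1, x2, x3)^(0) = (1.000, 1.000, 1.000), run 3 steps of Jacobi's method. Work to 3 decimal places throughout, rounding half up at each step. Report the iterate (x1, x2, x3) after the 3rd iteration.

Iteration 1:
  x1 = (-3 - (-1)·1.000 - (4)·1.000) / (8) = -0.750
  x2 = (-1 - (3)·1.000 - (1)·1.000) / (-7) = 0.714
  x3 = (-6 - (2)·1.000 - (2)·1.000) / (5) = -2.000
Iteration 2:
  x1 = (-3 - (-1)·0.714 - (4)·-2.000) / (8) = 0.714
  x2 = (-1 - (3)·-0.750 - (1)·-2.000) / (-7) = -0.464
  x3 = (-6 - (2)·-0.750 - (2)·0.714) / (5) = -1.186
Iteration 3:
  x1 = (-3 - (-1)·-0.464 - (4)·-1.186) / (8) = 0.160
  x2 = (-1 - (3)·0.714 - (1)·-1.186) / (-7) = 0.279
  x3 = (-6 - (2)·0.714 - (2)·-0.464) / (5) = -1.300

(0.160, 0.279, -1.300)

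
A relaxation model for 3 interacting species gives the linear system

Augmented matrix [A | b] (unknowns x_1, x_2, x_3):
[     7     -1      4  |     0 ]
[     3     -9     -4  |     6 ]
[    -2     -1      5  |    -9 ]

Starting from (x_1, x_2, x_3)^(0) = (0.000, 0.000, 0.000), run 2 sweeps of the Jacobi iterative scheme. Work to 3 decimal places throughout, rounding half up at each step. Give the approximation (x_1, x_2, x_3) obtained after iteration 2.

(0.933, 0.133, -1.933)

Iteration 1:
  x_1 = (0 - (-1)·0.000 - (4)·0.000) / (7) = 0.000
  x_2 = (6 - (3)·0.000 - (-4)·0.000) / (-9) = -0.667
  x_3 = (-9 - (-2)·0.000 - (-1)·0.000) / (5) = -1.800
Iteration 2:
  x_1 = (0 - (-1)·-0.667 - (4)·-1.800) / (7) = 0.933
  x_2 = (6 - (3)·0.000 - (-4)·-1.800) / (-9) = 0.133
  x_3 = (-9 - (-2)·0.000 - (-1)·-0.667) / (5) = -1.933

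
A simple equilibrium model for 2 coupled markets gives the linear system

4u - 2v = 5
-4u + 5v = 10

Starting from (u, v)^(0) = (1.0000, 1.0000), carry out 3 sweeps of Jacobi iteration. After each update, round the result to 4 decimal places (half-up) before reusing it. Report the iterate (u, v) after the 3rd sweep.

Iteration 1:
  u = (5 - (-2)·1.0000) / (4) = 1.7500
  v = (10 - (-4)·1.0000) / (5) = 2.8000
Iteration 2:
  u = (5 - (-2)·2.8000) / (4) = 2.6500
  v = (10 - (-4)·1.7500) / (5) = 3.4000
Iteration 3:
  u = (5 - (-2)·3.4000) / (4) = 2.9500
  v = (10 - (-4)·2.6500) / (5) = 4.1200

(2.9500, 4.1200)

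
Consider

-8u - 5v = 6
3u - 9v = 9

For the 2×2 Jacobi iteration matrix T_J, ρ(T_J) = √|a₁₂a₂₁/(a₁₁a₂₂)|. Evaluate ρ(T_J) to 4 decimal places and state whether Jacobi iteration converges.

a₁₂a₂₁/(a₁₁a₂₂) = (-5)·(3) / ((-8)·(-9)) = -0.208333
ρ = √|-0.208333| = √0.208333 = 0.4564
ρ < 1, so Jacobi converges

0.4564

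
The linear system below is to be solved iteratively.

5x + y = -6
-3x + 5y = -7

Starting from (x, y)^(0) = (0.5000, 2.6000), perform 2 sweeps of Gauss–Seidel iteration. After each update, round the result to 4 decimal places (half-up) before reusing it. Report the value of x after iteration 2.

Iteration 1:
  x = (-6 - (1)·2.6000) / (5) = -1.7200
  y = (-7 - (-3)·-1.7200) / (5) = -2.4320
Iteration 2:
  x = (-6 - (1)·-2.4320) / (5) = -0.7136
  y = (-7 - (-3)·-0.7136) / (5) = -1.8282

-0.7136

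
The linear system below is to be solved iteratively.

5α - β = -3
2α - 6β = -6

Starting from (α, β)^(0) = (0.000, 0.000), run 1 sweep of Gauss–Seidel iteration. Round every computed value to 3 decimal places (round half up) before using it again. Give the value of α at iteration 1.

-0.600

Iteration 1:
  α = (-3 - (-1)·0.000) / (5) = -0.600
  β = (-6 - (2)·-0.600) / (-6) = 0.800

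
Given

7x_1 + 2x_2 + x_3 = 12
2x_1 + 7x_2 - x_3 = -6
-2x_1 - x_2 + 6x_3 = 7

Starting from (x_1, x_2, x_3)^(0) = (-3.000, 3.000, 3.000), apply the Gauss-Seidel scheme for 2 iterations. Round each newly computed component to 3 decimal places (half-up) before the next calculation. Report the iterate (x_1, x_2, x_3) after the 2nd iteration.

Iteration 1:
  x_1 = (12 - (2)·3.000 - (1)·3.000) / (7) = 0.429
  x_2 = (-6 - (2)·0.429 - (-1)·3.000) / (7) = -0.551
  x_3 = (7 - (-2)·0.429 - (-1)·-0.551) / (6) = 1.218
Iteration 2:
  x_1 = (12 - (2)·-0.551 - (1)·1.218) / (7) = 1.698
  x_2 = (-6 - (2)·1.698 - (-1)·1.218) / (7) = -1.168
  x_3 = (7 - (-2)·1.698 - (-1)·-1.168) / (6) = 1.538

(1.698, -1.168, 1.538)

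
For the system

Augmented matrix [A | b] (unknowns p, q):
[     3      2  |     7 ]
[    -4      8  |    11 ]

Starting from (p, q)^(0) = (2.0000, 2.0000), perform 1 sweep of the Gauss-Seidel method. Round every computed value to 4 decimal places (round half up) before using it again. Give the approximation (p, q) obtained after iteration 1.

Iteration 1:
  p = (7 - (2)·2.0000) / (3) = 1.0000
  q = (11 - (-4)·1.0000) / (8) = 1.8750

(1.0000, 1.8750)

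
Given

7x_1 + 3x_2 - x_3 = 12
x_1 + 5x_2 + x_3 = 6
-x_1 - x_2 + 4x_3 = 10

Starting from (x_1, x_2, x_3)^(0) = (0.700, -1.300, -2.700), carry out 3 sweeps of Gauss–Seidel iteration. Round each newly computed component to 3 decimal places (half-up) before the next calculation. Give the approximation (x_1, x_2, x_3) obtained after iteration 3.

(2.043, 0.200, 3.061)

Iteration 1:
  x_1 = (12 - (3)·-1.300 - (-1)·-2.700) / (7) = 1.886
  x_2 = (6 - (1)·1.886 - (1)·-2.700) / (5) = 1.363
  x_3 = (10 - (-1)·1.886 - (-1)·1.363) / (4) = 3.312
Iteration 2:
  x_1 = (12 - (3)·1.363 - (-1)·3.312) / (7) = 1.603
  x_2 = (6 - (1)·1.603 - (1)·3.312) / (5) = 0.217
  x_3 = (10 - (-1)·1.603 - (-1)·0.217) / (4) = 2.955
Iteration 3:
  x_1 = (12 - (3)·0.217 - (-1)·2.955) / (7) = 2.043
  x_2 = (6 - (1)·2.043 - (1)·2.955) / (5) = 0.200
  x_3 = (10 - (-1)·2.043 - (-1)·0.200) / (4) = 3.061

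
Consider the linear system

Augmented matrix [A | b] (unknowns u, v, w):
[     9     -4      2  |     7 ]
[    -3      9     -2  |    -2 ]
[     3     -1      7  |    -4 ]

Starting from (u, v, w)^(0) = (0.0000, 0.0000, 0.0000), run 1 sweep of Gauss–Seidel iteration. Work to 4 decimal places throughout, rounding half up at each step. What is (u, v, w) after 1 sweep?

(0.7778, 0.0370, -0.8995)

Iteration 1:
  u = (7 - (-4)·0.0000 - (2)·0.0000) / (9) = 0.7778
  v = (-2 - (-3)·0.7778 - (-2)·0.0000) / (9) = 0.0370
  w = (-4 - (3)·0.7778 - (-1)·0.0370) / (7) = -0.8995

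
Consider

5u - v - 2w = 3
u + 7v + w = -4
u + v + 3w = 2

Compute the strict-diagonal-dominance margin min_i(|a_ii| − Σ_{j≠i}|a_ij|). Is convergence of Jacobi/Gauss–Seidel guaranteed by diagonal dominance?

row 1: |5| − (1+2) = 2
row 2: |7| − (1+1) = 5
row 3: |3| − (1+1) = 1
minimum over rows = 1 → strictly diagonally dominant (convergence guaranteed)

1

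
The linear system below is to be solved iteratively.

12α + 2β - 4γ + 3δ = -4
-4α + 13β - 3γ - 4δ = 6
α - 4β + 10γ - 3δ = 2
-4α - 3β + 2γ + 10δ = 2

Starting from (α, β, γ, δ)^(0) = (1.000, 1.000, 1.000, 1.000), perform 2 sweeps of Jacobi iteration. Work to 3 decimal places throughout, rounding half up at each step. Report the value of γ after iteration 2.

Iteration 1:
  α = (-4 - (2)·1.000 - (-4)·1.000 - (3)·1.000) / (12) = -0.417
  β = (6 - (-4)·1.000 - (-3)·1.000 - (-4)·1.000) / (13) = 1.308
  γ = (2 - (1)·1.000 - (-4)·1.000 - (-3)·1.000) / (10) = 0.800
  δ = (2 - (-4)·1.000 - (-3)·1.000 - (2)·1.000) / (10) = 0.700
Iteration 2:
  α = (-4 - (2)·1.308 - (-4)·0.800 - (3)·0.700) / (12) = -0.460
  β = (6 - (-4)·-0.417 - (-3)·0.800 - (-4)·0.700) / (13) = 0.733
  γ = (2 - (1)·-0.417 - (-4)·1.308 - (-3)·0.700) / (10) = 0.975
  δ = (2 - (-4)·-0.417 - (-3)·1.308 - (2)·0.800) / (10) = 0.266

0.975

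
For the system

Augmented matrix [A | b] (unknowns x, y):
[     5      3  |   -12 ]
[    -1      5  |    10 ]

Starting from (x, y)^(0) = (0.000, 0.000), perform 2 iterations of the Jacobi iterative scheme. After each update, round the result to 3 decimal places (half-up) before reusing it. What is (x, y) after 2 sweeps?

(-3.600, 1.520)

Iteration 1:
  x = (-12 - (3)·0.000) / (5) = -2.400
  y = (10 - (-1)·0.000) / (5) = 2.000
Iteration 2:
  x = (-12 - (3)·2.000) / (5) = -3.600
  y = (10 - (-1)·-2.400) / (5) = 1.520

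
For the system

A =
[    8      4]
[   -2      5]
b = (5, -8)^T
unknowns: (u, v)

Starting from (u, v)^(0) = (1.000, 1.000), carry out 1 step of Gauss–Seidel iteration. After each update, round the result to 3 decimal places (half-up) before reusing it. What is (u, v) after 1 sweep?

(0.125, -1.550)

Iteration 1:
  u = (5 - (4)·1.000) / (8) = 0.125
  v = (-8 - (-2)·0.125) / (5) = -1.550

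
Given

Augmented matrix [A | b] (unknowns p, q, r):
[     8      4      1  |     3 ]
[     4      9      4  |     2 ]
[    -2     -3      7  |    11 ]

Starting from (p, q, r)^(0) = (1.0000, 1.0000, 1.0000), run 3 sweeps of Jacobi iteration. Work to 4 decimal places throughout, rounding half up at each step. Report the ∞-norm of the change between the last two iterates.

Iteration 1:
  p = (3 - (4)·1.0000 - (1)·1.0000) / (8) = -0.2500
  q = (2 - (4)·1.0000 - (4)·1.0000) / (9) = -0.6667
  r = (11 - (-2)·1.0000 - (-3)·1.0000) / (7) = 2.2857
Iteration 2:
  p = (3 - (4)·-0.6667 - (1)·2.2857) / (8) = 0.4226
  q = (2 - (4)·-0.2500 - (4)·2.2857) / (9) = -0.6825
  r = (11 - (-2)·-0.2500 - (-3)·-0.6667) / (7) = 1.2143
Iteration 3:
  p = (3 - (4)·-0.6825 - (1)·1.2143) / (8) = 0.5645
  q = (2 - (4)·0.4226 - (4)·1.2143) / (9) = -0.5053
  r = (11 - (-2)·0.4226 - (-3)·-0.6825) / (7) = 1.3997
Change: (0.1419, 0.1772, 0.1854) → max |·| = 0.1854

0.1854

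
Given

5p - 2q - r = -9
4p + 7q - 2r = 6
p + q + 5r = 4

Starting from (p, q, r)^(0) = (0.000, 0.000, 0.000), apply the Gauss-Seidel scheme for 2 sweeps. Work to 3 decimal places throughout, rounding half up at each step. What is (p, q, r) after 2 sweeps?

Iteration 1:
  p = (-9 - (-2)·0.000 - (-1)·0.000) / (5) = -1.800
  q = (6 - (4)·-1.800 - (-2)·0.000) / (7) = 1.886
  r = (4 - (1)·-1.800 - (1)·1.886) / (5) = 0.783
Iteration 2:
  p = (-9 - (-2)·1.886 - (-1)·0.783) / (5) = -0.889
  q = (6 - (4)·-0.889 - (-2)·0.783) / (7) = 1.589
  r = (4 - (1)·-0.889 - (1)·1.589) / (5) = 0.660

(-0.889, 1.589, 0.660)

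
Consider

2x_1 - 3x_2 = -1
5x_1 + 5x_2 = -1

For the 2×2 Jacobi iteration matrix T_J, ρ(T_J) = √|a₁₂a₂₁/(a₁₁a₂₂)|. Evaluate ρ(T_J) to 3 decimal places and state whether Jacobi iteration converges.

1.225

a₁₂a₂₁/(a₁₁a₂₂) = (-3)·(5) / ((2)·(5)) = -1.500000
ρ = √|-1.500000| = √1.500000 = 1.225
ρ > 1, so Jacobi diverges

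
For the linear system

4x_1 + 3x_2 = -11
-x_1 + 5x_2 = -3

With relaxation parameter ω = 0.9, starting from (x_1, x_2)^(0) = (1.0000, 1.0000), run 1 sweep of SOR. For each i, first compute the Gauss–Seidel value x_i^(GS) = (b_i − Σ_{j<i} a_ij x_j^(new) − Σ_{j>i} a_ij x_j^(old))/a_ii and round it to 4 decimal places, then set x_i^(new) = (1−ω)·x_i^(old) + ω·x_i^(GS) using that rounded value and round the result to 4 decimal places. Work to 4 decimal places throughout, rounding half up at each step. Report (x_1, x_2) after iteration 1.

(-3.0500, -0.9890)

Iteration 1:
  x_1: GS value = (-11 - (3)·1.0000) / (4) = -3.5000;  x_1 ← (1−ω)·1.0000 + ω·-3.5000 = -3.0500
  x_2: GS value = (-3 - (-1)·-3.0500) / (5) = -1.2100;  x_2 ← (1−ω)·1.0000 + ω·-1.2100 = -0.9890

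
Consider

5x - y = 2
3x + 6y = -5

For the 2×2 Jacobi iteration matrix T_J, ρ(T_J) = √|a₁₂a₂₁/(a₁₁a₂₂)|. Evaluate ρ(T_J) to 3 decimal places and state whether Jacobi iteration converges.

0.316

a₁₂a₂₁/(a₁₁a₂₂) = (-1)·(3) / ((5)·(6)) = -0.100000
ρ = √|-0.100000| = √0.100000 = 0.316
ρ < 1, so Jacobi converges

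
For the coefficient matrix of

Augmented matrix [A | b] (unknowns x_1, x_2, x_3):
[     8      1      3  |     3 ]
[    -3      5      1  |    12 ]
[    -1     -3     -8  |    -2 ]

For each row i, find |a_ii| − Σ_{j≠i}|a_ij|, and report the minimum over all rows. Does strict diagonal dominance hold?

1

row 1: |8| − (1+3) = 4
row 2: |5| − (3+1) = 1
row 3: |-8| − (1+3) = 4
minimum over rows = 1 → strictly diagonally dominant (convergence guaranteed)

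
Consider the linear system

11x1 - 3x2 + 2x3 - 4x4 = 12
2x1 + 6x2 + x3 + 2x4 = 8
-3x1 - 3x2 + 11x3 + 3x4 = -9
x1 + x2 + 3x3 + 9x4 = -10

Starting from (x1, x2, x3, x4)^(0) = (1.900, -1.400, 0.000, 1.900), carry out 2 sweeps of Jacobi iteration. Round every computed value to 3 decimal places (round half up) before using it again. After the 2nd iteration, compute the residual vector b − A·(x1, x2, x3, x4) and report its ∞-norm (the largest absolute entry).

Iteration 1:
  x1 = (12 - (-3)·-1.400 - (2)·0.000 - (-4)·1.900) / (11) = 1.400
  x2 = (8 - (2)·1.900 - (1)·0.000 - (2)·1.900) / (6) = 0.067
  x3 = (-9 - (-3)·1.900 - (-3)·-1.400 - (3)·1.900) / (11) = -1.200
  x4 = (-10 - (1)·1.900 - (1)·-1.400 - (3)·0.000) / (9) = -1.167
Iteration 2:
  x1 = (12 - (-3)·0.067 - (2)·-1.200 - (-4)·-1.167) / (11) = 0.903
  x2 = (8 - (2)·1.400 - (1)·-1.200 - (2)·-1.167) / (6) = 1.456
  x3 = (-9 - (-3)·1.400 - (-3)·0.067 - (3)·-1.167) / (11) = -0.100
  x4 = (-10 - (1)·1.400 - (1)·0.067 - (3)·-1.200) / (9) = -0.874
Residual b − A·x = (3.139, -0.694, 1.799, -4.193); ∞-norm = 4.193

4.193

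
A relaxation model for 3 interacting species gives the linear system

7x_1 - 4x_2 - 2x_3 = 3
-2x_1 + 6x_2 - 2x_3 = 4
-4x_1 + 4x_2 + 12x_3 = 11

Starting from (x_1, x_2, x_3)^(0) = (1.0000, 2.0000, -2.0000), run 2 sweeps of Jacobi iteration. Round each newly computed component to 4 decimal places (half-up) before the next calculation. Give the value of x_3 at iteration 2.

1.1389

Iteration 1:
  x_1 = (3 - (-4)·2.0000 - (-2)·-2.0000) / (7) = 1.0000
  x_2 = (4 - (-2)·1.0000 - (-2)·-2.0000) / (6) = 0.3333
  x_3 = (11 - (-4)·1.0000 - (4)·2.0000) / (12) = 0.5833
Iteration 2:
  x_1 = (3 - (-4)·0.3333 - (-2)·0.5833) / (7) = 0.7857
  x_2 = (4 - (-2)·1.0000 - (-2)·0.5833) / (6) = 1.1944
  x_3 = (11 - (-4)·1.0000 - (4)·0.3333) / (12) = 1.1389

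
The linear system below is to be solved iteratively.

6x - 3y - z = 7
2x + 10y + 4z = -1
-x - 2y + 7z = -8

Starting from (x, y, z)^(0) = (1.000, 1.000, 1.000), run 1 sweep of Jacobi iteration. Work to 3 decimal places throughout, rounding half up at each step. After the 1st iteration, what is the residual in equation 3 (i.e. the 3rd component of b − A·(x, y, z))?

-2.569

Iteration 1:
  x = (7 - (-3)·1.000 - (-1)·1.000) / (6) = 1.833
  y = (-1 - (2)·1.000 - (4)·1.000) / (10) = -0.700
  z = (-8 - (-1)·1.000 - (-2)·1.000) / (7) = -0.714
Residual b − A·x = (-6.812, 5.190, -2.569)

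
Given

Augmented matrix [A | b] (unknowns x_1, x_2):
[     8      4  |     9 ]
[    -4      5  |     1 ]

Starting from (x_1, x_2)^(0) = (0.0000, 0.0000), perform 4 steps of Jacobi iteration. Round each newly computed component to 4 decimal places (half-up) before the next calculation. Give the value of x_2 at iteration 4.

0.6600

Iteration 1:
  x_1 = (9 - (4)·0.0000) / (8) = 1.1250
  x_2 = (1 - (-4)·0.0000) / (5) = 0.2000
Iteration 2:
  x_1 = (9 - (4)·0.2000) / (8) = 1.0250
  x_2 = (1 - (-4)·1.1250) / (5) = 1.1000
Iteration 3:
  x_1 = (9 - (4)·1.1000) / (8) = 0.5750
  x_2 = (1 - (-4)·1.0250) / (5) = 1.0200
Iteration 4:
  x_1 = (9 - (4)·1.0200) / (8) = 0.6150
  x_2 = (1 - (-4)·0.5750) / (5) = 0.6600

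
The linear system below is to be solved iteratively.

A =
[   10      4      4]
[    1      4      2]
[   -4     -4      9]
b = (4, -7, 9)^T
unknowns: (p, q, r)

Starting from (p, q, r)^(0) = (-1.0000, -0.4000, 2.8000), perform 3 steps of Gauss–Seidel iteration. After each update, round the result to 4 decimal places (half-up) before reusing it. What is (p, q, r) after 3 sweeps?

(0.7803, -2.4278, 0.2678)

Iteration 1:
  p = (4 - (4)·-0.4000 - (4)·2.8000) / (10) = -0.5600
  q = (-7 - (1)·-0.5600 - (2)·2.8000) / (4) = -3.0100
  r = (9 - (-4)·-0.5600 - (-4)·-3.0100) / (9) = -0.5867
Iteration 2:
  p = (4 - (4)·-3.0100 - (4)·-0.5867) / (10) = 1.8387
  q = (-7 - (1)·1.8387 - (2)·-0.5867) / (4) = -1.9163
  r = (9 - (-4)·1.8387 - (-4)·-1.9163) / (9) = 0.9655
Iteration 3:
  p = (4 - (4)·-1.9163 - (4)·0.9655) / (10) = 0.7803
  q = (-7 - (1)·0.7803 - (2)·0.9655) / (4) = -2.4278
  r = (9 - (-4)·0.7803 - (-4)·-2.4278) / (9) = 0.2678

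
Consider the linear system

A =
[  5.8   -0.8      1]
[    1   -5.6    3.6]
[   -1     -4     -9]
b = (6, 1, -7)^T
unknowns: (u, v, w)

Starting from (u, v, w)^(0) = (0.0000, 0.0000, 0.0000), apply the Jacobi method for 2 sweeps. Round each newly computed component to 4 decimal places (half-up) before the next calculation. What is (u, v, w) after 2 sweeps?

Iteration 1:
  u = (6 - (-0.8)·0.0000 - (1)·0.0000) / (5.8) = 1.0345
  v = (1 - (1)·0.0000 - (3.6)·0.0000) / (-5.6) = -0.1786
  w = (-7 - (-1)·0.0000 - (-4)·0.0000) / (-9) = 0.7778
Iteration 2:
  u = (6 - (-0.8)·-0.1786 - (1)·0.7778) / (5.8) = 0.8757
  v = (1 - (1)·1.0345 - (3.6)·0.7778) / (-5.6) = 0.5062
  w = (-7 - (-1)·1.0345 - (-4)·-0.1786) / (-9) = 0.7422

(0.8757, 0.5062, 0.7422)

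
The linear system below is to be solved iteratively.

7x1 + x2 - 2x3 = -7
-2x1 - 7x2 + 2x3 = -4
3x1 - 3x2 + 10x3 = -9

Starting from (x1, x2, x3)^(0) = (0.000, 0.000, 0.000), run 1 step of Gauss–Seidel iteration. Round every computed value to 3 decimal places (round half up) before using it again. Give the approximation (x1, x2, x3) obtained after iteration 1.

Iteration 1:
  x1 = (-7 - (1)·0.000 - (-2)·0.000) / (7) = -1.000
  x2 = (-4 - (-2)·-1.000 - (2)·0.000) / (-7) = 0.857
  x3 = (-9 - (3)·-1.000 - (-3)·0.857) / (10) = -0.343

(-1.000, 0.857, -0.343)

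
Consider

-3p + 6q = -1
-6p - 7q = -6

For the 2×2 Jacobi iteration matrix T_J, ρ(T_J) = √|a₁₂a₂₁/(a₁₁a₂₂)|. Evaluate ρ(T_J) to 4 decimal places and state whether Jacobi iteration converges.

1.3093

a₁₂a₂₁/(a₁₁a₂₂) = (6)·(-6) / ((-3)·(-7)) = -1.714286
ρ = √|-1.714286| = √1.714286 = 1.3093
ρ > 1, so Jacobi diverges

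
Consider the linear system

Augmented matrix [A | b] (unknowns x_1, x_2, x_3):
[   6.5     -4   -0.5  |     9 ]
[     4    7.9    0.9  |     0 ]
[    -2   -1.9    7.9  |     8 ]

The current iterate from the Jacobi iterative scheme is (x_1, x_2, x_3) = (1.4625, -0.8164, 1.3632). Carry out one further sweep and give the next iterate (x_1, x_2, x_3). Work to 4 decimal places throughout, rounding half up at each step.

One sweep:
  x_1 = (9 - (-4)·-0.8164 - (-0.5)·1.3632) / (6.5) = 0.9871
  x_2 = (0 - (4)·1.4625 - (0.9)·1.3632) / (7.9) = -0.8958
  x_3 = (8 - (-2)·1.4625 - (-1.9)·-0.8164) / (7.9) = 1.1866

(0.9871, -0.8958, 1.1866)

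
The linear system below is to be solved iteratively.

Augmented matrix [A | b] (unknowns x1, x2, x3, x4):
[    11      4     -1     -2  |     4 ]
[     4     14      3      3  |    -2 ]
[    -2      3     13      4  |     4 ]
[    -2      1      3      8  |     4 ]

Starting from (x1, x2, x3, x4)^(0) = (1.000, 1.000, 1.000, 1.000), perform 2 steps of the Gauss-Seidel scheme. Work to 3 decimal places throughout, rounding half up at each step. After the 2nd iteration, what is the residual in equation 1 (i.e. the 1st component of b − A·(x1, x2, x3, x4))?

-0.306

Iteration 1:
  x1 = (4 - (4)·1.000 - (-1)·1.000 - (-2)·1.000) / (11) = 0.273
  x2 = (-2 - (4)·0.273 - (3)·1.000 - (3)·1.000) / (14) = -0.649
  x3 = (4 - (-2)·0.273 - (3)·-0.649 - (4)·1.000) / (13) = 0.192
  x4 = (4 - (-2)·0.273 - (1)·-0.649 - (3)·0.192) / (8) = 0.577
Iteration 2:
  x1 = (4 - (4)·-0.649 - (-1)·0.192 - (-2)·0.577) / (11) = 0.722
  x2 = (-2 - (4)·0.722 - (3)·0.192 - (3)·0.577) / (14) = -0.514
  x3 = (4 - (-2)·0.722 - (3)·-0.514 - (4)·0.577) / (13) = 0.360
  x4 = (4 - (-2)·0.722 - (1)·-0.514 - (3)·0.360) / (8) = 0.610
Residual b − A·x = (-0.306, -0.602, -0.134, -0.002)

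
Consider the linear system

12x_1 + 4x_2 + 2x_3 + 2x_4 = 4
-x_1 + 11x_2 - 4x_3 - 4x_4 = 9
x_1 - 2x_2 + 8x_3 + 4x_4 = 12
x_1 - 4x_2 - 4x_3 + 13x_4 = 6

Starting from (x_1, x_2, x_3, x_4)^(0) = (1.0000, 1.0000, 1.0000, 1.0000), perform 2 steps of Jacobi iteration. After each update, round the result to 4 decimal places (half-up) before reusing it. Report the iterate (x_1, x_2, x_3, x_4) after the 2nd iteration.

(-0.5663, 1.5606, 1.4508, 1.3368)

Iteration 1:
  x_1 = (4 - (4)·1.0000 - (2)·1.0000 - (2)·1.0000) / (12) = -0.3333
  x_2 = (9 - (-1)·1.0000 - (-4)·1.0000 - (-4)·1.0000) / (11) = 1.6364
  x_3 = (12 - (1)·1.0000 - (-2)·1.0000 - (4)·1.0000) / (8) = 1.1250
  x_4 = (6 - (1)·1.0000 - (-4)·1.0000 - (-4)·1.0000) / (13) = 1.0000
Iteration 2:
  x_1 = (4 - (4)·1.6364 - (2)·1.1250 - (2)·1.0000) / (12) = -0.5663
  x_2 = (9 - (-1)·-0.3333 - (-4)·1.1250 - (-4)·1.0000) / (11) = 1.5606
  x_3 = (12 - (1)·-0.3333 - (-2)·1.6364 - (4)·1.0000) / (8) = 1.4508
  x_4 = (6 - (1)·-0.3333 - (-4)·1.6364 - (-4)·1.1250) / (13) = 1.3368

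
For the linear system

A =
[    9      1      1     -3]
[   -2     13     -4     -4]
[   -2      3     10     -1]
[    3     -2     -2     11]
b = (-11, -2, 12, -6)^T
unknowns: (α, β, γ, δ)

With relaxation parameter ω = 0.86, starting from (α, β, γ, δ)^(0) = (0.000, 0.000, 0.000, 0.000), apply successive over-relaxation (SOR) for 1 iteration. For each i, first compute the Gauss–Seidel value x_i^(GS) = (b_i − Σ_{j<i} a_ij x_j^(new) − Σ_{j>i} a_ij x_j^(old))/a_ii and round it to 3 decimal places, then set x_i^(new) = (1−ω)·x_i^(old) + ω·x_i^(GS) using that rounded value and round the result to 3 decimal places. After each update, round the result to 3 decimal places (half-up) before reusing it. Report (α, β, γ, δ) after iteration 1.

Iteration 1:
  α: GS value = (-11 - (1)·0.000 - (1)·0.000 - (-3)·0.000) / (9) = -1.222;  α ← (1−ω)·0.000 + ω·-1.222 = -1.051
  β: GS value = (-2 - (-2)·-1.051 - (-4)·0.000 - (-4)·0.000) / (13) = -0.316;  β ← (1−ω)·0.000 + ω·-0.316 = -0.272
  γ: GS value = (12 - (-2)·-1.051 - (3)·-0.272 - (-1)·0.000) / (10) = 1.071;  γ ← (1−ω)·0.000 + ω·1.071 = 0.921
  δ: GS value = (-6 - (3)·-1.051 - (-2)·-0.272 - (-2)·0.921) / (11) = -0.141;  δ ← (1−ω)·0.000 + ω·-0.141 = -0.121

(-1.051, -0.272, 0.921, -0.121)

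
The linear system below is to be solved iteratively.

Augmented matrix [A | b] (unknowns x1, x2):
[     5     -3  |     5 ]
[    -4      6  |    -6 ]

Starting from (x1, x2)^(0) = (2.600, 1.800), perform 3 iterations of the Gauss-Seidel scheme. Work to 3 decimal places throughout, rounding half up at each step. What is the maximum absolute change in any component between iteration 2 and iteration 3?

Iteration 1:
  x1 = (5 - (-3)·1.800) / (5) = 2.080
  x2 = (-6 - (-4)·2.080) / (6) = 0.387
Iteration 2:
  x1 = (5 - (-3)·0.387) / (5) = 1.232
  x2 = (-6 - (-4)·1.232) / (6) = -0.179
Iteration 3:
  x1 = (5 - (-3)·-0.179) / (5) = 0.893
  x2 = (-6 - (-4)·0.893) / (6) = -0.405
Change: (-0.339, -0.226) → max |·| = 0.339

0.339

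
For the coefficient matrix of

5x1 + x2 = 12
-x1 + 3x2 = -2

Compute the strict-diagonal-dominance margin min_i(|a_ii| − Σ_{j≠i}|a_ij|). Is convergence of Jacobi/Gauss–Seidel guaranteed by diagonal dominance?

2

row 1: |5| − (1) = 4
row 2: |3| − (1) = 2
minimum over rows = 2 → strictly diagonally dominant (convergence guaranteed)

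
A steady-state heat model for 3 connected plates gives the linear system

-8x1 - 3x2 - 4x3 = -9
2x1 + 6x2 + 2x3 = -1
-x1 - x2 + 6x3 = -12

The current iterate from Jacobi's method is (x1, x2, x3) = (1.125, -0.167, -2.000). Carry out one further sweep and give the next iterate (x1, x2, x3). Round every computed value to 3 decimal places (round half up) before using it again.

One sweep:
  x1 = (-9 - (-3)·-0.167 - (-4)·-2.000) / (-8) = 2.188
  x2 = (-1 - (2)·1.125 - (2)·-2.000) / (6) = 0.125
  x3 = (-12 - (-1)·1.125 - (-1)·-0.167) / (6) = -1.840

(2.188, 0.125, -1.840)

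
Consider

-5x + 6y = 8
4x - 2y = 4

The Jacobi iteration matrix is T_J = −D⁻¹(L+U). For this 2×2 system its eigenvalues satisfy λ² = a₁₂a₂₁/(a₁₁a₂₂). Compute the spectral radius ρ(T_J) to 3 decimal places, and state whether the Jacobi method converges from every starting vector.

1.549

a₁₂a₂₁/(a₁₁a₂₂) = (6)·(4) / ((-5)·(-2)) = 2.400000
ρ = √|2.400000| = √2.400000 = 1.549
ρ > 1, so Jacobi diverges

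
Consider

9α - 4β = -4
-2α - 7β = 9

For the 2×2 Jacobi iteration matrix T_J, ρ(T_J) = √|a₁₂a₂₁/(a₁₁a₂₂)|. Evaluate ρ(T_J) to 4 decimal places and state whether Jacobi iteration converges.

a₁₂a₂₁/(a₁₁a₂₂) = (-4)·(-2) / ((9)·(-7)) = -0.126984
ρ = √|-0.126984| = √0.126984 = 0.3563
ρ < 1, so Jacobi converges

0.3563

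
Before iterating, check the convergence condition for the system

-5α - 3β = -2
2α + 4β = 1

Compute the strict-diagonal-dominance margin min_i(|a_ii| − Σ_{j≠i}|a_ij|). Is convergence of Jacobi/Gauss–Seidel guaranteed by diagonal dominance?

2

row 1: |-5| − (3) = 2
row 2: |4| − (2) = 2
minimum over rows = 2 → strictly diagonally dominant (convergence guaranteed)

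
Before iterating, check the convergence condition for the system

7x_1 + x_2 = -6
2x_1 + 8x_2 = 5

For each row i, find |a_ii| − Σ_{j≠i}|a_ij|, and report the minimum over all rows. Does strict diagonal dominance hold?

6

row 1: |7| − (1) = 6
row 2: |8| − (2) = 6
minimum over rows = 6 → strictly diagonally dominant (convergence guaranteed)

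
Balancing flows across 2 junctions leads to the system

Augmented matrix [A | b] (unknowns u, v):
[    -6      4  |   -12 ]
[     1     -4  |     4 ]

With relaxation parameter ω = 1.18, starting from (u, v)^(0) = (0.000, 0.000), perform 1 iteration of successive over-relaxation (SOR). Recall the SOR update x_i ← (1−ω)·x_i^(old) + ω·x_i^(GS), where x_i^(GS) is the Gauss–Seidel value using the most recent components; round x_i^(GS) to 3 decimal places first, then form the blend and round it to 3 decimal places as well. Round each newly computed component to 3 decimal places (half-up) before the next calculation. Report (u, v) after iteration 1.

Iteration 1:
  u: GS value = (-12 - (4)·0.000) / (-6) = 2.000;  u ← (1−ω)·0.000 + ω·2.000 = 2.360
  v: GS value = (4 - (1)·2.360) / (-4) = -0.410;  v ← (1−ω)·0.000 + ω·-0.410 = -0.484

(2.360, -0.484)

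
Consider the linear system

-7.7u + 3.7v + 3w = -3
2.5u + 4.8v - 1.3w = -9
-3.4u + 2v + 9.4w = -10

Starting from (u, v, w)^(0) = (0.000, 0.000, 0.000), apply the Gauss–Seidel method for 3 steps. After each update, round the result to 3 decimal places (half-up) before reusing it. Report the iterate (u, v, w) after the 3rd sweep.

Iteration 1:
  u = (-3 - (3.7)·0.000 - (3)·0.000) / (-7.7) = 0.390
  v = (-9 - (2.5)·0.390 - (-1.3)·0.000) / (4.8) = -2.078
  w = (-10 - (-3.4)·0.390 - (2)·-2.078) / (9.4) = -0.481
Iteration 2:
  u = (-3 - (3.7)·-2.078 - (3)·-0.481) / (-7.7) = -0.796
  v = (-9 - (2.5)·-0.796 - (-1.3)·-0.481) / (4.8) = -1.591
  w = (-10 - (-3.4)·-0.796 - (2)·-1.591) / (9.4) = -1.013
Iteration 3:
  u = (-3 - (3.7)·-1.591 - (3)·-1.013) / (-7.7) = -0.770
  v = (-9 - (2.5)·-0.770 - (-1.3)·-1.013) / (4.8) = -1.748
  w = (-10 - (-3.4)·-0.770 - (2)·-1.748) / (9.4) = -0.970

(-0.770, -1.748, -0.970)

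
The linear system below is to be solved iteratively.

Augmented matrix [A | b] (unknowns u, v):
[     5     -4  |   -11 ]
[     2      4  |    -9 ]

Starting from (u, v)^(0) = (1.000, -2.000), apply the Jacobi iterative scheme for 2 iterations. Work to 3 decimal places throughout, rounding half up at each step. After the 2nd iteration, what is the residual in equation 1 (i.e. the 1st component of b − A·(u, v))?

9.600

Iteration 1:
  u = (-11 - (-4)·-2.000) / (5) = -3.800
  v = (-9 - (2)·1.000) / (4) = -2.750
Iteration 2:
  u = (-11 - (-4)·-2.750) / (5) = -4.400
  v = (-9 - (2)·-3.800) / (4) = -0.350
Residual b − A·x = (9.600, 1.200)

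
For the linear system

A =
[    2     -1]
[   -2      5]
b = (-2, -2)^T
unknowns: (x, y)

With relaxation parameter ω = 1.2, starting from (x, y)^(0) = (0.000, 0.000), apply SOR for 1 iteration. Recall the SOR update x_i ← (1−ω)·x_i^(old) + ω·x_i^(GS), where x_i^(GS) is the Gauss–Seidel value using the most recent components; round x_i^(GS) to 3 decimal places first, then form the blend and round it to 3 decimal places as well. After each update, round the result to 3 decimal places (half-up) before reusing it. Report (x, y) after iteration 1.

Iteration 1:
  x: GS value = (-2 - (-1)·0.000) / (2) = -1.000;  x ← (1−ω)·0.000 + ω·-1.000 = -1.200
  y: GS value = (-2 - (-2)·-1.200) / (5) = -0.880;  y ← (1−ω)·0.000 + ω·-0.880 = -1.056

(-1.200, -1.056)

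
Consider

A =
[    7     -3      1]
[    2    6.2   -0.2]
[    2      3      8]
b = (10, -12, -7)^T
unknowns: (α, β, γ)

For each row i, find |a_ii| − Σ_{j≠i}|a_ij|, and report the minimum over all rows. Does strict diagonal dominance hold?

3

row 1: |7| − (3+1) = 3
row 2: |6.2| − (2+0.2) = 4
row 3: |8| − (2+3) = 3
minimum over rows = 3 → strictly diagonally dominant (convergence guaranteed)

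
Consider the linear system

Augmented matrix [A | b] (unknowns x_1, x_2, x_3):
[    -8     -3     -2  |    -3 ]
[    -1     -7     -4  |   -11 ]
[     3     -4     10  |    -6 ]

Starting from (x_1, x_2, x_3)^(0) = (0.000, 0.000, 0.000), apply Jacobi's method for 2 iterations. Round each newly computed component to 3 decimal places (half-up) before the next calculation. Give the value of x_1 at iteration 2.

-0.064

Iteration 1:
  x_1 = (-3 - (-3)·0.000 - (-2)·0.000) / (-8) = 0.375
  x_2 = (-11 - (-1)·0.000 - (-4)·0.000) / (-7) = 1.571
  x_3 = (-6 - (3)·0.000 - (-4)·0.000) / (10) = -0.600
Iteration 2:
  x_1 = (-3 - (-3)·1.571 - (-2)·-0.600) / (-8) = -0.064
  x_2 = (-11 - (-1)·0.375 - (-4)·-0.600) / (-7) = 1.861
  x_3 = (-6 - (3)·0.375 - (-4)·1.571) / (10) = -0.084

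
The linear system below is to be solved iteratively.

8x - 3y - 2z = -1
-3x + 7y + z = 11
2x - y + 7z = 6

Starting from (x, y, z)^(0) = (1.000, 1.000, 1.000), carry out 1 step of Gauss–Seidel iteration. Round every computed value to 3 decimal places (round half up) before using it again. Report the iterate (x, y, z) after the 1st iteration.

Iteration 1:
  x = (-1 - (-3)·1.000 - (-2)·1.000) / (8) = 0.500
  y = (11 - (-3)·0.500 - (1)·1.000) / (7) = 1.643
  z = (6 - (2)·0.500 - (-1)·1.643) / (7) = 0.949

(0.500, 1.643, 0.949)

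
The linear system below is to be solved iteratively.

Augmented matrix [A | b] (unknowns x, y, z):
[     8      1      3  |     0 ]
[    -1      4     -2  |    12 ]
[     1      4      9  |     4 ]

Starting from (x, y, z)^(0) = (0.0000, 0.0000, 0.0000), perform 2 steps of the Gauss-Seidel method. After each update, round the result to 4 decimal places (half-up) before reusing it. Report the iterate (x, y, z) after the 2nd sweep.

(-0.0417, 2.5451, -0.6821)

Iteration 1:
  x = (0 - (1)·0.0000 - (3)·0.0000) / (8) = 0.0000
  y = (12 - (-1)·0.0000 - (-2)·0.0000) / (4) = 3.0000
  z = (4 - (1)·0.0000 - (4)·3.0000) / (9) = -0.8889
Iteration 2:
  x = (0 - (1)·3.0000 - (3)·-0.8889) / (8) = -0.0417
  y = (12 - (-1)·-0.0417 - (-2)·-0.8889) / (4) = 2.5451
  z = (4 - (1)·-0.0417 - (4)·2.5451) / (9) = -0.6821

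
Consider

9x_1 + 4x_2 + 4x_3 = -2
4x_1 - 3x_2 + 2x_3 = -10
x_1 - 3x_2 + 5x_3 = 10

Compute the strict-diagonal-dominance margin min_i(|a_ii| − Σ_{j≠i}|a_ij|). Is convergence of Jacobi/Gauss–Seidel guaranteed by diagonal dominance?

-3

row 1: |9| − (4+4) = 1
row 2: |-3| − (4+2) = -3
row 3: |5| − (1+3) = 1
minimum over rows = -3 → not strictly diagonally dominant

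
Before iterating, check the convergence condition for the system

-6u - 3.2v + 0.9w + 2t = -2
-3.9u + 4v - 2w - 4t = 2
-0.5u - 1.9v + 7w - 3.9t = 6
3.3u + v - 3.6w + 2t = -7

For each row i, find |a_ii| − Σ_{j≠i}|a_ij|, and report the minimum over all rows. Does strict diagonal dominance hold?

-5.9

row 1: |-6| − (3.2+0.9+2) = -0.1
row 2: |4| − (3.9+2+4) = -5.9
row 3: |7| − (0.5+1.9+3.9) = 0.7
row 4: |2| − (3.3+1+3.6) = -5.9
minimum over rows = -5.9 → not strictly diagonally dominant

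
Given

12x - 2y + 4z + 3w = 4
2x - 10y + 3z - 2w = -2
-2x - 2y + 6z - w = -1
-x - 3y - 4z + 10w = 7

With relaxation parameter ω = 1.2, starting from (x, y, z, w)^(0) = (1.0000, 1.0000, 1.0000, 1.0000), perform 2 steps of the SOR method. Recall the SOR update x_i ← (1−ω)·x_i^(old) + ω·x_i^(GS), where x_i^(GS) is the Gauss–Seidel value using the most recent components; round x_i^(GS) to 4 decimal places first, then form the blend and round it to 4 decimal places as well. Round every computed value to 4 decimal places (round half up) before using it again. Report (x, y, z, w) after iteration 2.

(0.4418, 0.1061, 0.1759, 0.9159)

Iteration 1:
  x: GS value = (4 - (-2)·1.0000 - (4)·1.0000 - (3)·1.0000) / (12) = -0.0833;  x ← (1−ω)·1.0000 + ω·-0.0833 = -0.3000
  y: GS value = (-2 - (2)·-0.3000 - (3)·1.0000 - (-2)·1.0000) / (-10) = 0.2400;  y ← (1−ω)·1.0000 + ω·0.2400 = 0.0880
  z: GS value = (-1 - (-2)·-0.3000 - (-2)·0.0880 - (-1)·1.0000) / (6) = -0.0707;  z ← (1−ω)·1.0000 + ω·-0.0707 = -0.2848
  w: GS value = (7 - (-1)·-0.3000 - (-3)·0.0880 - (-4)·-0.2848) / (10) = 0.5825;  w ← (1−ω)·1.0000 + ω·0.5825 = 0.4990
Iteration 2:
  x: GS value = (4 - (-2)·0.0880 - (4)·-0.2848 - (3)·0.4990) / (12) = 0.3182;  x ← (1−ω)·-0.3000 + ω·0.3182 = 0.4418
  y: GS value = (-2 - (2)·0.4418 - (3)·-0.2848 - (-2)·0.4990) / (-10) = 0.1031;  y ← (1−ω)·0.0880 + ω·0.1031 = 0.1061
  z: GS value = (-1 - (-2)·0.4418 - (-2)·0.1061 - (-1)·0.4990) / (6) = 0.0991;  z ← (1−ω)·-0.2848 + ω·0.0991 = 0.1759
  w: GS value = (7 - (-1)·0.4418 - (-3)·0.1061 - (-4)·0.1759) / (10) = 0.8464;  w ← (1−ω)·0.4990 + ω·0.8464 = 0.9159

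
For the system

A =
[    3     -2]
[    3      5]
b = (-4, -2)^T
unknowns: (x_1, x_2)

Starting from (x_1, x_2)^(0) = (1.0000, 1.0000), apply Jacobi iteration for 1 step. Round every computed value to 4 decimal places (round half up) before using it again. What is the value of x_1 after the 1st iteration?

Iteration 1:
  x_1 = (-4 - (-2)·1.0000) / (3) = -0.6667
  x_2 = (-2 - (3)·1.0000) / (5) = -1.0000

-0.6667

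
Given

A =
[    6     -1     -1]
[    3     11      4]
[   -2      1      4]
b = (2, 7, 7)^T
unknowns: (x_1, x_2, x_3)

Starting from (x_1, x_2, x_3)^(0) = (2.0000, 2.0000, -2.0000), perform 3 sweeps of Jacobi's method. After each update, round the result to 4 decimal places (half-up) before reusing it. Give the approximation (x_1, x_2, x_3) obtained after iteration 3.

Iteration 1:
  x_1 = (2 - (-1)·2.0000 - (-1)·-2.0000) / (6) = 0.3333
  x_2 = (7 - (3)·2.0000 - (4)·-2.0000) / (11) = 0.8182
  x_3 = (7 - (-2)·2.0000 - (1)·2.0000) / (4) = 2.2500
Iteration 2:
  x_1 = (2 - (-1)·0.8182 - (-1)·2.2500) / (6) = 0.8447
  x_2 = (7 - (3)·0.3333 - (4)·2.2500) / (11) = -0.2727
  x_3 = (7 - (-2)·0.3333 - (1)·0.8182) / (4) = 1.7121
Iteration 3:
  x_1 = (2 - (-1)·-0.2727 - (-1)·1.7121) / (6) = 0.5732
  x_2 = (7 - (3)·0.8447 - (4)·1.7121) / (11) = -0.2166
  x_3 = (7 - (-2)·0.8447 - (1)·-0.2727) / (4) = 2.2405

(0.5732, -0.2166, 2.2405)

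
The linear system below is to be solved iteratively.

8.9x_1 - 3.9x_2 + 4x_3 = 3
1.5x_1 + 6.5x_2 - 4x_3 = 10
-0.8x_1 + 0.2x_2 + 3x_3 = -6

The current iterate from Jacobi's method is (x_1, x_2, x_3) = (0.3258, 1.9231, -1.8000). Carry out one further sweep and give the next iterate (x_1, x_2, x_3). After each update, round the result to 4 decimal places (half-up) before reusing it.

One sweep:
  x_1 = (3 - (-3.9)·1.9231 - (4)·-1.8000) / (8.9) = 1.9888
  x_2 = (10 - (1.5)·0.3258 - (-4)·-1.8000) / (6.5) = 0.3556
  x_3 = (-6 - (-0.8)·0.3258 - (0.2)·1.9231) / (3) = -2.0413

(1.9888, 0.3556, -2.0413)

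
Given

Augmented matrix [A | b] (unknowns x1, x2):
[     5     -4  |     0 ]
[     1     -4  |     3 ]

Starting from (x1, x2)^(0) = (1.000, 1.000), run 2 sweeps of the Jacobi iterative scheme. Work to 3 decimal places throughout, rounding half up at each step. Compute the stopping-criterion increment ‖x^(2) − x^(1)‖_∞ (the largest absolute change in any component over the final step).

1.200

Iteration 1:
  x1 = (0 - (-4)·1.000) / (5) = 0.800
  x2 = (3 - (1)·1.000) / (-4) = -0.500
Iteration 2:
  x1 = (0 - (-4)·-0.500) / (5) = -0.400
  x2 = (3 - (1)·0.800) / (-4) = -0.550
Change: (-1.200, -0.050) → max |·| = 1.200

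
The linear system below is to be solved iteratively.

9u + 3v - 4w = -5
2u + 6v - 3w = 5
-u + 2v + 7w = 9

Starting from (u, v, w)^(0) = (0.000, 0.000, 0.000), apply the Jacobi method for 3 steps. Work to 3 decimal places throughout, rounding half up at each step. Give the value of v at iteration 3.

Iteration 1:
  u = (-5 - (3)·0.000 - (-4)·0.000) / (9) = -0.556
  v = (5 - (2)·0.000 - (-3)·0.000) / (6) = 0.833
  w = (9 - (-1)·0.000 - (2)·0.000) / (7) = 1.286
Iteration 2:
  u = (-5 - (3)·0.833 - (-4)·1.286) / (9) = -0.262
  v = (5 - (2)·-0.556 - (-3)·1.286) / (6) = 1.662
  w = (9 - (-1)·-0.556 - (2)·0.833) / (7) = 0.968
Iteration 3:
  u = (-5 - (3)·1.662 - (-4)·0.968) / (9) = -0.679
  v = (5 - (2)·-0.262 - (-3)·0.968) / (6) = 1.405
  w = (9 - (-1)·-0.262 - (2)·1.662) / (7) = 0.773

1.405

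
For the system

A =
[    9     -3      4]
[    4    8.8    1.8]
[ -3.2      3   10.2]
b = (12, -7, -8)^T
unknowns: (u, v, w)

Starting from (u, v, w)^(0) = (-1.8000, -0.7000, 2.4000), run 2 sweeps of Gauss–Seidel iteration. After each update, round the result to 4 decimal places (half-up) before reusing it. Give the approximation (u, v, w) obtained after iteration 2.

(1.0733, -1.2033, -0.0937)

Iteration 1:
  u = (12 - (-3)·-0.7000 - (4)·2.4000) / (9) = 0.0333
  v = (-7 - (4)·0.0333 - (1.8)·2.4000) / (8.8) = -1.3015
  w = (-8 - (-3.2)·0.0333 - (3)·-1.3015) / (10.2) = -0.3911
Iteration 2:
  u = (12 - (-3)·-1.3015 - (4)·-0.3911) / (9) = 1.0733
  v = (-7 - (4)·1.0733 - (1.8)·-0.3911) / (8.8) = -1.2033
  w = (-8 - (-3.2)·1.0733 - (3)·-1.2033) / (10.2) = -0.0937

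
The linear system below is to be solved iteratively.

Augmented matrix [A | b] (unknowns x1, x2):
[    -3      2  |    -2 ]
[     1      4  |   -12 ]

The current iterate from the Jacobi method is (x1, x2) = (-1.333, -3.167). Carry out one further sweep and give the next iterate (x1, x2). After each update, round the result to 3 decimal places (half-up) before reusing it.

(-1.445, -2.667)

One sweep:
  x1 = (-2 - (2)·-3.167) / (-3) = -1.445
  x2 = (-12 - (1)·-1.333) / (4) = -2.667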